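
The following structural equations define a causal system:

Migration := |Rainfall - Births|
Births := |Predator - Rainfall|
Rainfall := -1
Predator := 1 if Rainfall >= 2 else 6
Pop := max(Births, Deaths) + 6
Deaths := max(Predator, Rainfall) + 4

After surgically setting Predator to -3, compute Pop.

Under do(Predator=-3), the mechanism Predator := 1 if Rainfall >= 2 else 6 is discarded; Predator is fixed at -3.
Births = |Predator - Rainfall|  [with Predator=-3, Rainfall=-1]  = 2
Deaths = max(Predator, Rainfall) + 4  [with Predator=-3, Rainfall=-1]  = 3
Pop = max(Births, Deaths) + 6  [with Births=2, Deaths=3]  = 9

9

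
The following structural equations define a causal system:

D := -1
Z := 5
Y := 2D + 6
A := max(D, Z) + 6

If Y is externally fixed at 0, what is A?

11

The intervention breaks the incoming arrows to Y: Y := 2D + 6 no longer applies, and Y = 0.
A is not downstream of the intervention, so its value is determined by the original equations.
A = max(D, Z) + 6  [with D=-1, Z=5]  = 11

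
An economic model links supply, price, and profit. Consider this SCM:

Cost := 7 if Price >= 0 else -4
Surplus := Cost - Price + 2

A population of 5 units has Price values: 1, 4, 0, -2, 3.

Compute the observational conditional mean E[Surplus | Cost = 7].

Conditioning on Cost=7 selects the 4 unit(s) with Price ∈ {1, 4, 0, 3}. Their Surplus values: 8, 5, 9, 6. Mean = 7.

7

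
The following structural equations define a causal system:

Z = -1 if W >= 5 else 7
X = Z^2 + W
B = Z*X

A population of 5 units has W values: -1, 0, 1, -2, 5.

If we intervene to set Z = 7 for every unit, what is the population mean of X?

The intervention sets Z=7 in all 5 units regardless of W. Recomputing X per unit gives 48, 49, 50, 47, 54; average 49.6.

49.6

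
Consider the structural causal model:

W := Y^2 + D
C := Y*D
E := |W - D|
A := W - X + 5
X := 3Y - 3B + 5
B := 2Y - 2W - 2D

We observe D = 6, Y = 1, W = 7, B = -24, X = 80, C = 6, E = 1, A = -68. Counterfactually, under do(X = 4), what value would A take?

do(X=4) replaces the equation X := 3Y - 3B + 5 with the constant X = 4.
W = Y^2 + D  [with Y=1, D=6]  = 7
A = W - X + 5  [with W=7, X=4]  = 8

8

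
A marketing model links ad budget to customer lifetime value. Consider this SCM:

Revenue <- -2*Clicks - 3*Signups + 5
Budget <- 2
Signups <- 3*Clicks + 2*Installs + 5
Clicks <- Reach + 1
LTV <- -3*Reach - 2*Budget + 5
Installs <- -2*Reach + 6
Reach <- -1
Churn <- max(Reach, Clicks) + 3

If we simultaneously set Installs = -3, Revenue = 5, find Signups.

-1

Setting Installs = -3, Revenue = 5 by intervention discards those variables' equations.
Clicks = Reach + 1  [with Reach=-1]  = 0
Signups = 3*Clicks + 2*Installs + 5  [with Clicks=0, Installs=-3]  = -1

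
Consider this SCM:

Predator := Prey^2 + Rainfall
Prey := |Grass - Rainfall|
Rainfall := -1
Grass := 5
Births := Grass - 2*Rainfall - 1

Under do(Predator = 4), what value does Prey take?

6

Under do(Predator=4), the mechanism Predator := Prey^2 + Rainfall is discarded; Predator is fixed at 4.
Since Prey is not a descendant of the intervened variable, it is unaffected.
Prey = |Grass - Rainfall|  [with Grass=5, Rainfall=-1]  = 6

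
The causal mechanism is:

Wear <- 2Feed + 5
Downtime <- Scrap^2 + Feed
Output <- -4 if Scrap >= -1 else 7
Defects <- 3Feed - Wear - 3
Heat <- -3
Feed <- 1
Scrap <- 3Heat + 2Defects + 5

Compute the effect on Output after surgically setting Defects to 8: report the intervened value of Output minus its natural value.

-11

Under do(Defects=8), the mechanism Defects <- 3Feed - Wear - 3 is discarded; Defects is fixed at 8.
Scrap = 3Heat + 2Defects + 5  [with Heat=-3, Defects=8]  = 12
Output = -4 if Scrap >= -1 else 7  [with Scrap=12]  = -4
Without intervention: Wear = 2Feed + 5  [with Feed=1]  = 7; Defects = 3Feed - Wear - 3  [with Feed=1, Wear=7]  = -7; Scrap = 3Heat + 2Defects + 5  [with Heat=-3, Defects=-7]  = -18; Output = -4 if Scrap >= -1 else 7  [with Scrap=-18]  = 7.
Change = -4 − 7 = -11.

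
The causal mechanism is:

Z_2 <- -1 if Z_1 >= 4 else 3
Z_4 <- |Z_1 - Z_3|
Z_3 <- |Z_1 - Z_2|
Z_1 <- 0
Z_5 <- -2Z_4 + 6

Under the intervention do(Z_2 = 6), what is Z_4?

Under do(Z_2=6), the mechanism Z_2 <- -1 if Z_1 >= 4 else 3 is discarded; Z_2 is fixed at 6.
Z_3 = |Z_1 - Z_2|  [with Z_1=0, Z_2=6]  = 6
Z_4 = |Z_1 - Z_3|  [with Z_1=0, Z_3=6]  = 6

6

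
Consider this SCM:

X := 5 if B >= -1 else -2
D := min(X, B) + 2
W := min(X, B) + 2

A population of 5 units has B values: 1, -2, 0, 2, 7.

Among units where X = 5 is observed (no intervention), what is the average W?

4

Observing X=5 restricts to units where X's equation naturally yields 5: B ∈ {1, 0, 2, 7}. In that subpopulation W = 3, 2, 4, 7, mean 4.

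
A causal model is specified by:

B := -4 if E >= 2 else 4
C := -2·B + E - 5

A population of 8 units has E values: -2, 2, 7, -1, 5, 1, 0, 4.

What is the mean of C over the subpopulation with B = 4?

-13.5

Observing B=4 restricts to units where B's equation naturally yields 4: E ∈ {-2, -1, 1, 0}. In that subpopulation C = -15, -14, -12, -13, mean -13.5.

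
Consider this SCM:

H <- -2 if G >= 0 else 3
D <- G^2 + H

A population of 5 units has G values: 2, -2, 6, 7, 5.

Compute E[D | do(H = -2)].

The intervention sets H=-2 in all 5 units regardless of G. Recomputing D per unit gives 2, 2, 34, 47, 23; average 21.6.

21.6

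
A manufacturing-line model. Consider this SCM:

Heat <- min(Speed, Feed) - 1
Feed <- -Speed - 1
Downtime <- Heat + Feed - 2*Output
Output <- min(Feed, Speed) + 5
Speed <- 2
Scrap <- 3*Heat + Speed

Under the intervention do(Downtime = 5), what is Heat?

-4

do(Downtime=5) replaces the equation Downtime <- Heat + Feed - 2*Output with the constant Downtime = 5.
Heat is not downstream of the intervention, so its value is determined by the original equations.
Feed = -Speed - 1  [with Speed=2]  = -3
Heat = min(Speed, Feed) - 1  [with Speed=2, Feed=-3]  = -4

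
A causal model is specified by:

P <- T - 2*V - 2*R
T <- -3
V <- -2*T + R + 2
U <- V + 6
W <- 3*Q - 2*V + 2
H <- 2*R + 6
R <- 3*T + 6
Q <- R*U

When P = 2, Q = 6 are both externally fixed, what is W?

10

Setting P = 2, Q = 6 by intervention discards those variables' equations.
R = 3*T + 6  [with T=-3]  = -3
V = -2*T + R + 2  [with T=-3, R=-3]  = 5
W = 3*Q - 2*V + 2  [with Q=6, V=5]  = 10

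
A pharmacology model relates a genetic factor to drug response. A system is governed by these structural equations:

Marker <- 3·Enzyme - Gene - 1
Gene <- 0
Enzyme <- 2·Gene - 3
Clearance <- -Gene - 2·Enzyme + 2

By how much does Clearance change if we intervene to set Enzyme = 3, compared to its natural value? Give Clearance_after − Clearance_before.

Under do(Enzyme=3), the mechanism Enzyme <- 2·Gene - 3 is discarded; Enzyme is fixed at 3.
Clearance = -Gene - 2·Enzyme + 2  [with Gene=0, Enzyme=3]  = -4
Without intervention: Enzyme = 2·Gene - 3  [with Gene=0]  = -3; Clearance = -Gene - 2·Enzyme + 2  [with Gene=0, Enzyme=-3]  = 8.
Change = -4 − 8 = -12.

-12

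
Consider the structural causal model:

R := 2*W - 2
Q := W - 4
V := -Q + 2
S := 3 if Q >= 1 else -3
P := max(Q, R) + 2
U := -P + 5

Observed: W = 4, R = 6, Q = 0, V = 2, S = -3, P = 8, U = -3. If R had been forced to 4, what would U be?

-1

Under do(R=4), the mechanism R := 2*W - 2 is discarded; R is fixed at 4.
Q = W - 4  [with W=4]  = 0
P = max(Q, R) + 2  [with Q=0, R=4]  = 6
U = -P + 5  [with P=6]  = -1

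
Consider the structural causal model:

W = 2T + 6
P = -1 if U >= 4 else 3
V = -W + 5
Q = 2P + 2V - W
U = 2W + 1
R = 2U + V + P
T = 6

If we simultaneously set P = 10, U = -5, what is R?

-13

The joint intervention fixes P = 10, U = -5, removing each variable's own equation.
W = 2T + 6  [with T=6]  = 18
V = -W + 5  [with W=18]  = -13
R = 2U + V + P  [with U=-5, V=-13, P=10]  = -13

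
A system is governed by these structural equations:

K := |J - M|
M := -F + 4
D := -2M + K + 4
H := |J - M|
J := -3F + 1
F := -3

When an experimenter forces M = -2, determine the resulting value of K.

12

do(M=-2) replaces the equation M := -F + 4 with the constant M = -2.
J = -3F + 1  [with F=-3]  = 10
K = |J - M|  [with J=10, M=-2]  = 12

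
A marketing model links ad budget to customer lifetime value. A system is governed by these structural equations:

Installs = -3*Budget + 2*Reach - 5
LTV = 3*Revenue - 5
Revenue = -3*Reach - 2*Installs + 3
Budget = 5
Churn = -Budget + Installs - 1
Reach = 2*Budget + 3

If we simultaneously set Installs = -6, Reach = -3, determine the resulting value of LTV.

Setting Installs = -6, Reach = -3 by intervention discards those variables' equations.
Revenue = -3*Reach - 2*Installs + 3  [with Reach=-3, Installs=-6]  = 24
LTV = 3*Revenue - 5  [with Revenue=24]  = 67

67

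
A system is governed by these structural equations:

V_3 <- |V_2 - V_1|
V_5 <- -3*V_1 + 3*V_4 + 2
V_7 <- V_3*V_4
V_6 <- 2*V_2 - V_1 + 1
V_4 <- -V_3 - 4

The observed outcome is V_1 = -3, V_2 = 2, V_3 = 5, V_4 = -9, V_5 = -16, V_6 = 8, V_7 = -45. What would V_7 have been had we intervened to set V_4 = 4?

20

The intervention breaks the incoming arrows to V_4: V_4 <- -V_3 - 4 no longer applies, and V_4 = 4.
V_3 = |V_2 - V_1|  [with V_2=2, V_1=-3]  = 5
V_7 = V_3*V_4  [with V_3=5, V_4=4]  = 20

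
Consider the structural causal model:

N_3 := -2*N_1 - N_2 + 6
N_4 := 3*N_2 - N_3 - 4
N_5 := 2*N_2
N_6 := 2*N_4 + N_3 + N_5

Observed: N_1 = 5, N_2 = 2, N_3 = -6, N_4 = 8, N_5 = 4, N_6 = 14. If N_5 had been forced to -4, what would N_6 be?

The intervention breaks the incoming arrows to N_5: N_5 := 2*N_2 no longer applies, and N_5 = -4.
N_3 = -2*N_1 - N_2 + 6  [with N_1=5, N_2=2]  = -6
N_4 = 3*N_2 - N_3 - 4  [with N_2=2, N_3=-6]  = 8
N_6 = 2*N_4 + N_3 + N_5  [with N_4=8, N_3=-6, N_5=-4]  = 6

6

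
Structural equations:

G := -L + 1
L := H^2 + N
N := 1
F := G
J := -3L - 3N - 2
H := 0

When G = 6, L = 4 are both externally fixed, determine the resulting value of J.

Under do(G = 6, L = 4), each intervened variable's structural equation is replaced by its fixed value.
J = -3L - 3N - 2  [with L=4, N=1]  = -17

-17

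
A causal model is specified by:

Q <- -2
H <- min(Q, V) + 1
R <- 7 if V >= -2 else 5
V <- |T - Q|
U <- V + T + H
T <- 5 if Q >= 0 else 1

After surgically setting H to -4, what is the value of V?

Under do(H=-4), the mechanism H <- min(Q, V) + 1 is discarded; H is fixed at -4.
Since V is not a descendant of the intervened variable, it is unaffected.
T = 5 if Q >= 0 else 1  [with Q=-2]  = 1
V = |T - Q|  [with T=1, Q=-2]  = 3

3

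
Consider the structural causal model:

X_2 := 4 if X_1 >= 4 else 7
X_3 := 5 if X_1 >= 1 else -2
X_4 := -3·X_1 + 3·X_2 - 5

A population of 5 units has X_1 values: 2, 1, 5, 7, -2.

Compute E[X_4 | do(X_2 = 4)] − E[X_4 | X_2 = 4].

10.2

The intervention sets X_2=4 in all 5 units regardless of X_1. Recomputing X_4 per unit gives 1, 4, -8, -14, 13; average -0.8.
E[X_4|X_2=4] averages over only the 2 units with X_2=4 (X_1 = 5, 7): X_4 = -8, -14, mean -11.
Difference = -0.8 − (-11) = 10.2.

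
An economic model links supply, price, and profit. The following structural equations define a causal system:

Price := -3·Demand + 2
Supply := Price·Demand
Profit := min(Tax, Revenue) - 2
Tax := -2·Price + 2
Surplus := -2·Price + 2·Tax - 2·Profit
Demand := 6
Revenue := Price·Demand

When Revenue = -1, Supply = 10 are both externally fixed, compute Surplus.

106

The joint intervention fixes Revenue = -1, Supply = 10, removing each variable's own equation.
Price = -3·Demand + 2  [with Demand=6]  = -16
Tax = -2·Price + 2  [with Price=-16]  = 34
Profit = min(Tax, Revenue) - 2  [with Tax=34, Revenue=-1]  = -3
Surplus = -2·Price + 2·Tax - 2·Profit  [with Price=-16, Tax=34, Profit=-3]  = 106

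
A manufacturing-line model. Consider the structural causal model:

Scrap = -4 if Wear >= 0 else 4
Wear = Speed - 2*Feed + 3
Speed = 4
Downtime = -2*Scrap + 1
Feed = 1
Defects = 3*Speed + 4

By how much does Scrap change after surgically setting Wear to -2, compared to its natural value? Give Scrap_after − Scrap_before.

8

do(Wear=-2) replaces the equation Wear = Speed - 2*Feed + 3 with the constant Wear = -2.
Scrap = -4 if Wear >= 0 else 4  [with Wear=-2]  = 4
Without intervention: Wear = Speed - 2*Feed + 3  [with Speed=4, Feed=1]  = 5; Scrap = -4 if Wear >= 0 else 4  [with Wear=5]  = -4.
Change = 4 − (-4) = 8.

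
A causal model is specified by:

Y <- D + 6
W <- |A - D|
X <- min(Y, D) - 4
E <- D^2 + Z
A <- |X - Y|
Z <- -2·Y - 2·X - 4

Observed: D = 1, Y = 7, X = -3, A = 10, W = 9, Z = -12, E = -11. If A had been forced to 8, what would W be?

Intervening sets A = 8 and removes its equation (A <- |X - Y|).
W = |A - D|  [with A=8, D=1]  = 7

7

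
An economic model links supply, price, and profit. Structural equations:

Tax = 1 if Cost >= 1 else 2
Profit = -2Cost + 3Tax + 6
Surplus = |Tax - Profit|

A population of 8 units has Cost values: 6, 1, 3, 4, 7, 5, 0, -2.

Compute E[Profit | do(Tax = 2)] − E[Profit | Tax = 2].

Every unit gets Tax=2 under the intervention. Profit values become 0, 10, 6, 4, -2, 2, 12, 16; E[Profit|do(Tax=2)] = 6.
E[Profit|Tax=2] averages over only the 2 units with Tax=2 (Cost = 0, -2): Profit = 12, 16, mean 14.
Difference = 6 − 14 = -8.

-8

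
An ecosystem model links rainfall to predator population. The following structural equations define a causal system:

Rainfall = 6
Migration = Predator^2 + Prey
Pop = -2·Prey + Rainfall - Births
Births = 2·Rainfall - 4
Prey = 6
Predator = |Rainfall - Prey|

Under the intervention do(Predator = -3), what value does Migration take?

15

do(Predator=-3) replaces the equation Predator = |Rainfall - Prey| with the constant Predator = -3.
Migration = Predator^2 + Prey  [with Predator=-3, Prey=6]  = 15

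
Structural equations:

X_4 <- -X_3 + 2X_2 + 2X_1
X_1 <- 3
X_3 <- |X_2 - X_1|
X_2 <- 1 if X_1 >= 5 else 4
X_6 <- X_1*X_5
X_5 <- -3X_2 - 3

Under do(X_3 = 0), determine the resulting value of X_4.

14

The intervention breaks the incoming arrows to X_3: X_3 <- |X_2 - X_1| no longer applies, and X_3 = 0.
X_2 = 1 if X_1 >= 5 else 4  [with X_1=3]  = 4
X_4 = -X_3 + 2X_2 + 2X_1  [with X_3=0, X_2=4, X_1=3]  = 14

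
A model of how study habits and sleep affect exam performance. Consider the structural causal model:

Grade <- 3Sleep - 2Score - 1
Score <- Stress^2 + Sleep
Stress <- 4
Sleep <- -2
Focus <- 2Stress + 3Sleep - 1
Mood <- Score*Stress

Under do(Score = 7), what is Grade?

-21

Under do(Score=7), the mechanism Score <- Stress^2 + Sleep is discarded; Score is fixed at 7.
Grade = 3Sleep - 2Score - 1  [with Sleep=-2, Score=7]  = -21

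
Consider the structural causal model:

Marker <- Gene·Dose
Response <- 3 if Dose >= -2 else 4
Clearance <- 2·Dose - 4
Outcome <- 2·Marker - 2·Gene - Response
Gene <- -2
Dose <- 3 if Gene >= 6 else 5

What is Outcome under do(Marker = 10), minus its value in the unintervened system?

40

The intervention breaks the incoming arrows to Marker: Marker <- Gene·Dose no longer applies, and Marker = 10.
Dose = 3 if Gene >= 6 else 5  [with Gene=-2]  = 5
Response = 3 if Dose >= -2 else 4  [with Dose=5]  = 3
Outcome = 2·Marker - 2·Gene - Response  [with Marker=10, Gene=-2, Response=3]  = 21
Without intervention: Dose = 3 if Gene >= 6 else 5  [with Gene=-2]  = 5; Marker = Gene·Dose  [with Gene=-2, Dose=5]  = -10; Response = 3 if Dose >= -2 else 4  [with Dose=5]  = 3; Outcome = 2·Marker - 2·Gene - Response  [with Marker=-10, Gene=-2, Response=3]  = -19.
Change = 21 − (-19) = 40.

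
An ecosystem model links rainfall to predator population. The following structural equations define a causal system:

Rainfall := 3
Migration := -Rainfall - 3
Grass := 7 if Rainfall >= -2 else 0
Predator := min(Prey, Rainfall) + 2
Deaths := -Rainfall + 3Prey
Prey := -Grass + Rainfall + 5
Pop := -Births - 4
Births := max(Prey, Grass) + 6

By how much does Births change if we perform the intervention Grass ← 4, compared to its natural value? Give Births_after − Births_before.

-3

do(Grass=4) replaces the equation Grass := 7 if Rainfall >= -2 else 0 with the constant Grass = 4.
Prey = -Grass + Rainfall + 5  [with Grass=4, Rainfall=3]  = 4
Births = max(Prey, Grass) + 6  [with Prey=4, Grass=4]  = 10
Without intervention: Grass = 7 if Rainfall >= -2 else 0  [with Rainfall=3]  = 7; Prey = -Grass + Rainfall + 5  [with Grass=7, Rainfall=3]  = 1; Births = max(Prey, Grass) + 6  [with Prey=1, Grass=7]  = 13.
Change = 10 − 13 = -3.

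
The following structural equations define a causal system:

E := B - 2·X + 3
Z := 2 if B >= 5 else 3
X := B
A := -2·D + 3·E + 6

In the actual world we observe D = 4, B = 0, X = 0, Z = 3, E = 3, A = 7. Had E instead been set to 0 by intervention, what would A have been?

The intervention breaks the incoming arrows to E: E := B - 2·X + 3 no longer applies, and E = 0.
A = -2·D + 3·E + 6  [with D=4, E=0]  = -2

-2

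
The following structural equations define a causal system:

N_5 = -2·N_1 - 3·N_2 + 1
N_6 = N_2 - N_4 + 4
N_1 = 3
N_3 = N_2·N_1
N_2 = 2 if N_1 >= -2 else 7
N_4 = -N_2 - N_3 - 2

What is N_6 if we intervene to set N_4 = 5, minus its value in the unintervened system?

-15

Under do(N_4=5), the mechanism N_4 = -N_2 - N_3 - 2 is discarded; N_4 is fixed at 5.
N_2 = 2 if N_1 >= -2 else 7  [with N_1=3]  = 2
N_6 = N_2 - N_4 + 4  [with N_2=2, N_4=5]  = 1
Without intervention: N_2 = 2 if N_1 >= -2 else 7  [with N_1=3]  = 2; N_3 = N_2·N_1  [with N_2=2, N_1=3]  = 6; N_4 = -N_2 - N_3 - 2  [with N_2=2, N_3=6]  = -10; N_6 = N_2 - N_4 + 4  [with N_2=2, N_4=-10]  = 16.
Change = 1 − 16 = -15.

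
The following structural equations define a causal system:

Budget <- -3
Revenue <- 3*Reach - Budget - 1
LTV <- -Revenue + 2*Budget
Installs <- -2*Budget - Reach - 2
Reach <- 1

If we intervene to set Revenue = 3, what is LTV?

-9

Intervening sets Revenue = 3 and removes its equation (Revenue <- 3*Reach - Budget - 1).
LTV = -Revenue + 2*Budget  [with Revenue=3, Budget=-3]  = -9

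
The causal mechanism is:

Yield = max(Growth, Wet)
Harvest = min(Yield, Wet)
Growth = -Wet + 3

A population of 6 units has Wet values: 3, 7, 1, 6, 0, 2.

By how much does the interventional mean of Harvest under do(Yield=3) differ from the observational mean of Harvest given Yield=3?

0.5

The intervention sets Yield=3 in all 6 units regardless of Wet. Recomputing Harvest per unit gives 3, 3, 1, 3, 0, 2; average 2.
E[Harvest|Yield=3] averages over only the 2 units with Yield=3 (Wet = 3, 0): Harvest = 3, 0, mean 1.5.
Difference = 2 − 1.5 = 0.5.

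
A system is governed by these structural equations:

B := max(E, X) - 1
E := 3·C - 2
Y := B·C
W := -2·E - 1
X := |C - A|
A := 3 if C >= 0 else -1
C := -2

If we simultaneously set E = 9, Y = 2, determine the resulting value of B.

8

Setting E = 9, Y = 2 by intervention discards those variables' equations.
A = 3 if C >= 0 else -1  [with C=-2]  = -1
X = |C - A|  [with C=-2, A=-1]  = 1
B = max(E, X) - 1  [with E=9, X=1]  = 8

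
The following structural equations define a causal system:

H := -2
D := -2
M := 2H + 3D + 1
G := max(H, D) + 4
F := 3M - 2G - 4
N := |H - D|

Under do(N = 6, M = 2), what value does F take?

Under do(N = 6, M = 2), each intervened variable's structural equation is replaced by its fixed value.
G = max(H, D) + 4  [with H=-2, D=-2]  = 2
F = 3M - 2G - 4  [with M=2, G=2]  = -2

-2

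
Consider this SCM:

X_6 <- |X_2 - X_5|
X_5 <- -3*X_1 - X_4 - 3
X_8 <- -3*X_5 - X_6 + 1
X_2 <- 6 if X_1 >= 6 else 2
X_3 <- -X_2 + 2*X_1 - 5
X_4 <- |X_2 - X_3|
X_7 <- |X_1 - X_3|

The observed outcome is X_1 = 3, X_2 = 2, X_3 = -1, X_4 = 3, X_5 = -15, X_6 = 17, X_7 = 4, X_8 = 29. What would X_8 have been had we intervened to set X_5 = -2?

do(X_5=-2) replaces the equation X_5 <- -3*X_1 - X_4 - 3 with the constant X_5 = -2.
X_2 = 6 if X_1 >= 6 else 2  [with X_1=3]  = 2
X_6 = |X_2 - X_5|  [with X_2=2, X_5=-2]  = 4
X_8 = -3*X_5 - X_6 + 1  [with X_5=-2, X_6=4]  = 3

3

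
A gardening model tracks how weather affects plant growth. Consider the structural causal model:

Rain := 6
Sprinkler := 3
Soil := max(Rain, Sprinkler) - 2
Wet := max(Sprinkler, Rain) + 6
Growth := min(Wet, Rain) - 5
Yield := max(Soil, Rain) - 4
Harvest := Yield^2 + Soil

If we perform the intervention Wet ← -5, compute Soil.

4

Under do(Wet=-5), the mechanism Wet := max(Sprinkler, Rain) + 6 is discarded; Wet is fixed at -5.
Since Soil is not a descendant of the intervened variable, it is unaffected.
Soil = max(Rain, Sprinkler) - 2  [with Rain=6, Sprinkler=3]  = 4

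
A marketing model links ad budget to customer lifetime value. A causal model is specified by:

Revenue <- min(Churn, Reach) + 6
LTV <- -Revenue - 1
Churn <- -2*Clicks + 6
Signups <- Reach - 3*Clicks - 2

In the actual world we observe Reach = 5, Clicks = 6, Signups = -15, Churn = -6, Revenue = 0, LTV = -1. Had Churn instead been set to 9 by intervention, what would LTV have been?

-12

Under do(Churn=9), the mechanism Churn <- -2*Clicks + 6 is discarded; Churn is fixed at 9.
Revenue = min(Churn, Reach) + 6  [with Churn=9, Reach=5]  = 11
LTV = -Revenue - 1  [with Revenue=11]  = -12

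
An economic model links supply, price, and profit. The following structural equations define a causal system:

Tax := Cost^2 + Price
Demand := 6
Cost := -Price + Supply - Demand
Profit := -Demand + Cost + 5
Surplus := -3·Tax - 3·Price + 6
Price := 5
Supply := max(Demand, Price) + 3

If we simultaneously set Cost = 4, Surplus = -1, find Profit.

3

The joint intervention fixes Cost = 4, Surplus = -1, removing each variable's own equation.
Profit = -Demand + Cost + 5  [with Demand=6, Cost=4]  = 3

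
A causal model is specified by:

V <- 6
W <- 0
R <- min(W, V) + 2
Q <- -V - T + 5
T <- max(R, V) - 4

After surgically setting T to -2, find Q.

Intervening sets T = -2 and removes its equation (T <- max(R, V) - 4).
Q = -V - T + 5  [with V=6, T=-2]  = 1

1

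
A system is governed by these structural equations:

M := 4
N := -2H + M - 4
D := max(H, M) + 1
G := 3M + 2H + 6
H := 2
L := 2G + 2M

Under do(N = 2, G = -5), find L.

-2

The joint intervention fixes N = 2, G = -5, removing each variable's own equation.
L = 2G + 2M  [with G=-5, M=4]  = -2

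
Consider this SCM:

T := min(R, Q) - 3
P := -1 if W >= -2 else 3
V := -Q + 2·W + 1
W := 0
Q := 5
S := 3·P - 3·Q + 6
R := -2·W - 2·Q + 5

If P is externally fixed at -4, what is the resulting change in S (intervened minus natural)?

The intervention breaks the incoming arrows to P: P := -1 if W >= -2 else 3 no longer applies, and P = -4.
S = 3·P - 3·Q + 6  [with P=-4, Q=5]  = -21
Without intervention: P = -1 if W >= -2 else 3  [with W=0]  = -1; S = 3·P - 3·Q + 6  [with P=-1, Q=5]  = -12.
Change = -21 − (-12) = -9.

-9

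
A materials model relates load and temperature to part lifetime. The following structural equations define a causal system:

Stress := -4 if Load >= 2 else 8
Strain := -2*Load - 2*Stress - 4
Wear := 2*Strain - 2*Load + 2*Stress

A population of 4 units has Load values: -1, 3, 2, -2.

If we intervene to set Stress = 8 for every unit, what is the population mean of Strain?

The intervention sets Stress=8 in all 4 units regardless of Load. Recomputing Strain per unit gives -18, -26, -24, -16; average -21.

-21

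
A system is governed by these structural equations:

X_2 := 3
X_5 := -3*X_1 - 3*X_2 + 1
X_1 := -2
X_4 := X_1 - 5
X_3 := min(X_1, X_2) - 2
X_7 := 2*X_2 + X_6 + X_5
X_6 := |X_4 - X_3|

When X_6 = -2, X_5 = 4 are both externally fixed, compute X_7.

Setting X_6 = -2, X_5 = 4 by intervention discards those variables' equations.
X_7 = 2*X_2 + X_6 + X_5  [with X_2=3, X_6=-2, X_5=4]  = 8

8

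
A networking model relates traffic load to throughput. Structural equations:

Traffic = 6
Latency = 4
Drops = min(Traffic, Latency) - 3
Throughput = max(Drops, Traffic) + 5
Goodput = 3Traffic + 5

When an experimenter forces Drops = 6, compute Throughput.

The intervention breaks the incoming arrows to Drops: Drops = min(Traffic, Latency) - 3 no longer applies, and Drops = 6.
Throughput = max(Drops, Traffic) + 5  [with Drops=6, Traffic=6]  = 11

11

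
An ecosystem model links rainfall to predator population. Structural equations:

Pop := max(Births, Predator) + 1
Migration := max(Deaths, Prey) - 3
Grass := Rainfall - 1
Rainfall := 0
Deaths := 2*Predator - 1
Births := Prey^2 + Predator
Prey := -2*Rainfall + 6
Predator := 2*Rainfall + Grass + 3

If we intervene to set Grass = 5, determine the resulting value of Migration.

12

Under do(Grass=5), the mechanism Grass := Rainfall - 1 is discarded; Grass is fixed at 5.
Prey = -2*Rainfall + 6  [with Rainfall=0]  = 6
Predator = 2*Rainfall + Grass + 3  [with Rainfall=0, Grass=5]  = 8
Deaths = 2*Predator - 1  [with Predator=8]  = 15
Migration = max(Deaths, Prey) - 3  [with Deaths=15, Prey=6]  = 12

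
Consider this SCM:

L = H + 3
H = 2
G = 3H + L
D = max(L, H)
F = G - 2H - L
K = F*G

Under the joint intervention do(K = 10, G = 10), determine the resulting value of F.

Under do(K = 10, G = 10), each intervened variable's structural equation is replaced by its fixed value.
L = H + 3  [with H=2]  = 5
F = G - 2H - L  [with G=10, H=2, L=5]  = 1

1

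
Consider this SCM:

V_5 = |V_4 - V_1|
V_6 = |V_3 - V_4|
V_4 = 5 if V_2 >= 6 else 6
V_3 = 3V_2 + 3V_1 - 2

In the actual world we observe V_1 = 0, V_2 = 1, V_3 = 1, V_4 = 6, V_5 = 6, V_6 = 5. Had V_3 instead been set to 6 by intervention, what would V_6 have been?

0

The intervention breaks the incoming arrows to V_3: V_3 = 3V_2 + 3V_1 - 2 no longer applies, and V_3 = 6.
V_4 = 5 if V_2 >= 6 else 6  [with V_2=1]  = 6
V_6 = |V_3 - V_4|  [with V_3=6, V_4=6]  = 0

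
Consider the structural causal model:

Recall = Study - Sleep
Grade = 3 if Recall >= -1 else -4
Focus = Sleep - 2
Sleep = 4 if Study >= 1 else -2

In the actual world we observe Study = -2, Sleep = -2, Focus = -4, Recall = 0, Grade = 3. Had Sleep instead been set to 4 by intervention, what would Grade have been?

do(Sleep=4) replaces the equation Sleep = 4 if Study >= 1 else -2 with the constant Sleep = 4.
Recall = Study - Sleep  [with Study=-2, Sleep=4]  = -6
Grade = 3 if Recall >= -1 else -4  [with Recall=-6]  = -4

-4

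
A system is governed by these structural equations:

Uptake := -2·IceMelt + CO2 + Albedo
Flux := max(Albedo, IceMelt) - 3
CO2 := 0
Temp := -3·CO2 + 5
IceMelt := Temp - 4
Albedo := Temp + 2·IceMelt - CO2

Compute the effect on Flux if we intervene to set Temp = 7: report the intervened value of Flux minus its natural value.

6

do(Temp=7) replaces the equation Temp := -3·CO2 + 5 with the constant Temp = 7.
IceMelt = Temp - 4  [with Temp=7]  = 3
Albedo = Temp + 2·IceMelt - CO2  [with Temp=7, IceMelt=3, CO2=0]  = 13
Flux = max(Albedo, IceMelt) - 3  [with Albedo=13, IceMelt=3]  = 10
Without intervention: Temp = -3·CO2 + 5  [with CO2=0]  = 5; IceMelt = Temp - 4  [with Temp=5]  = 1; Albedo = Temp + 2·IceMelt - CO2  [with Temp=5, IceMelt=1, CO2=0]  = 7; Flux = max(Albedo, IceMelt) - 3  [with Albedo=7, IceMelt=1]  = 4.
Change = 10 − 4 = 6.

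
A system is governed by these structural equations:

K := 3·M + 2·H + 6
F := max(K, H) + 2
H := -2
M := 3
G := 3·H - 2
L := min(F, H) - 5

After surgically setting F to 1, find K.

Under do(F=1), the mechanism F := max(K, H) + 2 is discarded; F is fixed at 1.
Since K is not a descendant of the intervened variable, it is unaffected.
K = 3·M + 2·H + 6  [with M=3, H=-2]  = 11

11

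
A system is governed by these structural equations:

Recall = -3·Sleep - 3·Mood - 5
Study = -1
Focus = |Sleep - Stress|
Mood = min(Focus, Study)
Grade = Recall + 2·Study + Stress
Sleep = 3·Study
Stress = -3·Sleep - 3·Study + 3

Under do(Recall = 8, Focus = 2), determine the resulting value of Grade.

21

Under do(Recall = 8, Focus = 2), each intervened variable's structural equation is replaced by its fixed value.
Sleep = 3·Study  [with Study=-1]  = -3
Stress = -3·Sleep - 3·Study + 3  [with Sleep=-3, Study=-1]  = 15
Grade = Recall + 2·Study + Stress  [with Recall=8, Study=-1, Stress=15]  = 21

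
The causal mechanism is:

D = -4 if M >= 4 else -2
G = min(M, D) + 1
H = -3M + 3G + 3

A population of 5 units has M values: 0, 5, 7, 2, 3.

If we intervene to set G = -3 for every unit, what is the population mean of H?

Every unit gets G=-3 under the intervention. H values become -6, -21, -27, -12, -15; E[H|do(G=-3)] = -16.2.

-16.2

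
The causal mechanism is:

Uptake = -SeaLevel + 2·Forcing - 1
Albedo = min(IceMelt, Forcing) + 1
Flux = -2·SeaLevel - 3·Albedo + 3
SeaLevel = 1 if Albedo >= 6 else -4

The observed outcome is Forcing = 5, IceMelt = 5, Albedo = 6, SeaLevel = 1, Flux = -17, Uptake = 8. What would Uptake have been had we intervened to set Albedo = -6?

13

The intervention breaks the incoming arrows to Albedo: Albedo = min(IceMelt, Forcing) + 1 no longer applies, and Albedo = -6.
SeaLevel = 1 if Albedo >= 6 else -4  [with Albedo=-6]  = -4
Uptake = -SeaLevel + 2·Forcing - 1  [with SeaLevel=-4, Forcing=5]  = 13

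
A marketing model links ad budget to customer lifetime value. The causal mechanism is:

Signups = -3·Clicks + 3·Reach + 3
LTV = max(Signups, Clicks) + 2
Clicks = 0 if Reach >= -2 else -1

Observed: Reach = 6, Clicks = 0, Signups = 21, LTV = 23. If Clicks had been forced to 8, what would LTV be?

10

Under do(Clicks=8), the mechanism Clicks = 0 if Reach >= -2 else -1 is discarded; Clicks is fixed at 8.
Signups = -3·Clicks + 3·Reach + 3  [with Clicks=8, Reach=6]  = -3
LTV = max(Signups, Clicks) + 2  [with Signups=-3, Clicks=8]  = 10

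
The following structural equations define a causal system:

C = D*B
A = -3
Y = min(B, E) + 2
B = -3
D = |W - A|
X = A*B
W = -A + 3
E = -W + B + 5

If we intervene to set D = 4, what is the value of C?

Under do(D=4), the mechanism D = |W - A| is discarded; D is fixed at 4.
C = D*B  [with D=4, B=-3]  = -12

-12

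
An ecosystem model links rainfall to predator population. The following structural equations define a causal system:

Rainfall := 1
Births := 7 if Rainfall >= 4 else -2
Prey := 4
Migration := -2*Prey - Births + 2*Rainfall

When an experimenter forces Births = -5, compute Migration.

-1

The intervention breaks the incoming arrows to Births: Births := 7 if Rainfall >= 4 else -2 no longer applies, and Births = -5.
Migration = -2*Prey - Births + 2*Rainfall  [with Prey=4, Births=-5, Rainfall=1]  = -1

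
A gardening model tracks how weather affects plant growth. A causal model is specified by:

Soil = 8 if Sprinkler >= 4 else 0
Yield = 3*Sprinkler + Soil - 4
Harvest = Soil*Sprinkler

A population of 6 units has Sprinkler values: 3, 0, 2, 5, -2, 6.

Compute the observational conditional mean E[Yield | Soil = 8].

20.5

E[Yield|Soil=8] averages over only the 2 units with Soil=8 (Sprinkler = 5, 6): Yield = 19, 22, mean 20.5.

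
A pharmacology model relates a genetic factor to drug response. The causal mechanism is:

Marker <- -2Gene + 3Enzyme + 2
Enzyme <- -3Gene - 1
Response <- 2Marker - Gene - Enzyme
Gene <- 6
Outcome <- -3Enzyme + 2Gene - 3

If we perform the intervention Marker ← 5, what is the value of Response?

The intervention breaks the incoming arrows to Marker: Marker <- -2Gene + 3Enzyme + 2 no longer applies, and Marker = 5.
Enzyme = -3Gene - 1  [with Gene=6]  = -19
Response = 2Marker - Gene - Enzyme  [with Marker=5, Gene=6, Enzyme=-19]  = 23

23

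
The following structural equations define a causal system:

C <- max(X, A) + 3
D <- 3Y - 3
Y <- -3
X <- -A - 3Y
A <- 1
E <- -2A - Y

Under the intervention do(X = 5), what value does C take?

The intervention breaks the incoming arrows to X: X <- -A - 3Y no longer applies, and X = 5.
C = max(X, A) + 3  [with X=5, A=1]  = 8

8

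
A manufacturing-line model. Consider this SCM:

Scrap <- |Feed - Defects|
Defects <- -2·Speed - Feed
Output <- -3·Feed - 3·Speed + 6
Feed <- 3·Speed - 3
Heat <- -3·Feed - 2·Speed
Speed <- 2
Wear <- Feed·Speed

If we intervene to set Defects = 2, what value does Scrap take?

The intervention breaks the incoming arrows to Defects: Defects <- -2·Speed - Feed no longer applies, and Defects = 2.
Feed = 3·Speed - 3  [with Speed=2]  = 3
Scrap = |Feed - Defects|  [with Feed=3, Defects=2]  = 1

1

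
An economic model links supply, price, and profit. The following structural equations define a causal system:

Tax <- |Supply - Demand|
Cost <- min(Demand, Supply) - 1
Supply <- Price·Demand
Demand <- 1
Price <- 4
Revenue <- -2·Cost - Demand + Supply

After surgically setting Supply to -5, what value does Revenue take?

do(Supply=-5) replaces the equation Supply <- Price·Demand with the constant Supply = -5.
Cost = min(Demand, Supply) - 1  [with Demand=1, Supply=-5]  = -6
Revenue = -2·Cost - Demand + Supply  [with Cost=-6, Demand=1, Supply=-5]  = 6

6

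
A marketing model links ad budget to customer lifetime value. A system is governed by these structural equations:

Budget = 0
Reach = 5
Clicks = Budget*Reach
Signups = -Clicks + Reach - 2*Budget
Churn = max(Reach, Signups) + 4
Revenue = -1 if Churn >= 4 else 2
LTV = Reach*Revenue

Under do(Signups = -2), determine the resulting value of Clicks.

Under do(Signups=-2), the mechanism Signups = -Clicks + Reach - 2*Budget is discarded; Signups is fixed at -2.
Since Clicks is not a descendant of the intervened variable, it is unaffected.
Clicks = Budget*Reach  [with Budget=0, Reach=5]  = 0

0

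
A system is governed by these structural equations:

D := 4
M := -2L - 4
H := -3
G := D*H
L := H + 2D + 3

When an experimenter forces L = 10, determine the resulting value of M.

-24

do(L=10) replaces the equation L := H + 2D + 3 with the constant L = 10.
M = -2L - 4  [with L=10]  = -24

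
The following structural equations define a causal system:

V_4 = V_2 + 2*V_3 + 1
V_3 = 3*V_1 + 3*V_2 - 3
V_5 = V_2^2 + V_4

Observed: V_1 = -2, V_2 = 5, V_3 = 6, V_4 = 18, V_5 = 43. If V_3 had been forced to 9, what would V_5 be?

do(V_3=9) replaces the equation V_3 = 3*V_1 + 3*V_2 - 3 with the constant V_3 = 9.
V_4 = V_2 + 2*V_3 + 1  [with V_2=5, V_3=9]  = 24
V_5 = V_2^2 + V_4  [with V_2=5, V_4=24]  = 49

49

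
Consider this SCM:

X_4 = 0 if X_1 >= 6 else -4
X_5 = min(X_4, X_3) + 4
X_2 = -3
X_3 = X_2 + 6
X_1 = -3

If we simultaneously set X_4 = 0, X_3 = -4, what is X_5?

The joint intervention fixes X_4 = 0, X_3 = -4, removing each variable's own equation.
X_5 = min(X_4, X_3) + 4  [with X_4=0, X_3=-4]  = 0

0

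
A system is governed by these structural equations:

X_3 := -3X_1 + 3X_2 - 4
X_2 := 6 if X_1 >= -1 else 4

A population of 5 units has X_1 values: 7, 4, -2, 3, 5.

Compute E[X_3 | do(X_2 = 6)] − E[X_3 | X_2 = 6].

4.05

The intervention sets X_2=6 in all 5 units regardless of X_1. Recomputing X_3 per unit gives -7, 2, 20, 5, -1; average 3.8.
Observing X_2=6 restricts to units where X_2's equation naturally yields 6: X_1 ∈ {7, 4, 3, 5}. In that subpopulation X_3 = -7, 2, 5, -1, mean -0.25.
Difference = 3.8 − (-0.25) = 4.05.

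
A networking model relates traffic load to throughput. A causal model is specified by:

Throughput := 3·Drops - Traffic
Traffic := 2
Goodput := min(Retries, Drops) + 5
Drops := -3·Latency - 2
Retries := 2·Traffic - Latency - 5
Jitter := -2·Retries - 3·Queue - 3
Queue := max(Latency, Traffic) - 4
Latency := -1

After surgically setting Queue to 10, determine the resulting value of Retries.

do(Queue=10) replaces the equation Queue := max(Latency, Traffic) - 4 with the constant Queue = 10.
Retries is not downstream of the intervention, so its value is determined by the original equations.
Retries = 2·Traffic - Latency - 5  [with Traffic=2, Latency=-1]  = 0

0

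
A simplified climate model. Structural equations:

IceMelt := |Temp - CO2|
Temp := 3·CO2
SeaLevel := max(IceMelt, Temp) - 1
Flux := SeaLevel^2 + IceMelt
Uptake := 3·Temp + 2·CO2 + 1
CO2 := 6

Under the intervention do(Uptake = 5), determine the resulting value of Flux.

301

do(Uptake=5) replaces the equation Uptake := 3·Temp + 2·CO2 + 1 with the constant Uptake = 5.
Since Flux is not a descendant of the intervened variable, it is unaffected.
Temp = 3·CO2  [with CO2=6]  = 18
IceMelt = |Temp - CO2|  [with Temp=18, CO2=6]  = 12
SeaLevel = max(IceMelt, Temp) - 1  [with IceMelt=12, Temp=18]  = 17
Flux = SeaLevel^2 + IceMelt  [with SeaLevel=17, IceMelt=12]  = 301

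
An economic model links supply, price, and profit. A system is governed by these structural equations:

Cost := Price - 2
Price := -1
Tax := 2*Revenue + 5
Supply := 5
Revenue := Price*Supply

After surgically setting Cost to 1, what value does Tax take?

-5

do(Cost=1) replaces the equation Cost := Price - 2 with the constant Cost = 1.
Tax is not downstream of the intervention, so its value is determined by the original equations.
Revenue = Price*Supply  [with Price=-1, Supply=5]  = -5
Tax = 2*Revenue + 5  [with Revenue=-5]  = -5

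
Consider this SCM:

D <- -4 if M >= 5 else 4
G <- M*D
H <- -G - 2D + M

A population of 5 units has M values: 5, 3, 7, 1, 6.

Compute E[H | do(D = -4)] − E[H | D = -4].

Under do(D=-4), D's equation is replaced by D=-4 for every unit. Per-unit H: 33, 23, 43, 13, 38. Mean = 30.
Conditioning on D=-4 selects the 3 unit(s) with M ∈ {5, 7, 6}. Their H values: 33, 43, 38. Mean = 38.
Difference = 30 − 38 = -8.

-8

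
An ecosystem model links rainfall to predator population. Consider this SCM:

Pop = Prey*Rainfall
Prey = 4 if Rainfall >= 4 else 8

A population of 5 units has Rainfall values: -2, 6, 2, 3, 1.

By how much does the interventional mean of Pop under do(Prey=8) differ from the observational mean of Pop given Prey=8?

8

do(Prey=8) breaks Prey's dependence on Rainfall. With Prey=8 fixed, Pop across the units is -16, 48, 16, 24, 8, mean 16.
Observing Prey=8 restricts to units where Prey's equation naturally yields 8: Rainfall ∈ {-2, 2, 3, 1}. In that subpopulation Pop = -16, 16, 24, 8, mean 8.
Difference = 16 − 8 = 8.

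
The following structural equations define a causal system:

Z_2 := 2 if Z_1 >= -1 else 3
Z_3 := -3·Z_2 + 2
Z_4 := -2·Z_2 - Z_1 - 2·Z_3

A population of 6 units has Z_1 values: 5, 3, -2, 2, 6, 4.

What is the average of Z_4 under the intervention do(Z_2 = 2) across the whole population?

The intervention sets Z_2=2 in all 6 units regardless of Z_1. Recomputing Z_4 per unit gives -1, 1, 6, 2, -2, 0; average 1.

1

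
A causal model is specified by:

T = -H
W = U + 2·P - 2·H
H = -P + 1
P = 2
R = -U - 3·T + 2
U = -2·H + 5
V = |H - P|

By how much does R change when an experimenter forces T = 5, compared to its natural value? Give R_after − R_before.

-12

The intervention breaks the incoming arrows to T: T = -H no longer applies, and T = 5.
H = -P + 1  [with P=2]  = -1
U = -2·H + 5  [with H=-1]  = 7
R = -U - 3·T + 2  [with U=7, T=5]  = -20
Without intervention: H = -P + 1  [with P=2]  = -1; T = -H  [with H=-1]  = 1; U = -2·H + 5  [with H=-1]  = 7; R = -U - 3·T + 2  [with U=7, T=1]  = -8.
Change = -20 − (-8) = -12.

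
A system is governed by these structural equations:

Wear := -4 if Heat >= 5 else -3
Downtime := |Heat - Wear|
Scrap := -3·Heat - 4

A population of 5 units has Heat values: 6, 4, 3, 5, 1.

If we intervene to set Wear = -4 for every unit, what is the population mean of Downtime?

Every unit gets Wear=-4 under the intervention. Downtime values become 10, 8, 7, 9, 5; E[Downtime|do(Wear=-4)] = 7.8.

7.8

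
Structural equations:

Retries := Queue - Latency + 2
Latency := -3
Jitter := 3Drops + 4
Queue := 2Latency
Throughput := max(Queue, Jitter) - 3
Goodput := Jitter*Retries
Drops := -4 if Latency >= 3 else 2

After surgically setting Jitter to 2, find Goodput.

Under do(Jitter=2), the mechanism Jitter := 3Drops + 4 is discarded; Jitter is fixed at 2.
Queue = 2Latency  [with Latency=-3]  = -6
Retries = Queue - Latency + 2  [with Queue=-6, Latency=-3]  = -1
Goodput = Jitter*Retries  [with Jitter=2, Retries=-1]  = -2

-2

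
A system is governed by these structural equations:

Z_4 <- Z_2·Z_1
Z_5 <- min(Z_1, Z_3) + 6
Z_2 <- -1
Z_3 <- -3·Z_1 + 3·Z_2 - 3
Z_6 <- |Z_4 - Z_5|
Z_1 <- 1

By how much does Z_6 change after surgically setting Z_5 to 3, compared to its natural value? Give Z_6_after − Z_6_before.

2

The intervention breaks the incoming arrows to Z_5: Z_5 <- min(Z_1, Z_3) + 6 no longer applies, and Z_5 = 3.
Z_4 = Z_2·Z_1  [with Z_2=-1, Z_1=1]  = -1
Z_6 = |Z_4 - Z_5|  [with Z_4=-1, Z_5=3]  = 4
Without intervention: Z_3 = -3·Z_1 + 3·Z_2 - 3  [with Z_1=1, Z_2=-1]  = -9; Z_4 = Z_2·Z_1  [with Z_2=-1, Z_1=1]  = -1; Z_5 = min(Z_1, Z_3) + 6  [with Z_1=1, Z_3=-9]  = -3; Z_6 = |Z_4 - Z_5|  [with Z_4=-1, Z_5=-3]  = 2.
Change = 4 − 2 = 2.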